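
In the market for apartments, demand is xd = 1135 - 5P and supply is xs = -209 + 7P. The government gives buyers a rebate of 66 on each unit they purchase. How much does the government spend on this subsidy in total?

Government cost = 50655

Pre-subsidy: 1135 - 5P = -209 + 7P gives P* = 112, x* = 575.
With the rebate, buyers effectively pay Pb = Ps − 66, where Ps is the price sellers receive.
Demand in terms of Ps becomes xd = 1135 − 5(Ps − 66) = 1465 - 5Ps. Setting this equal to supply: 1465 - 5Ps = -209 + 7Ps, so Ps = 139.5.
Buyers pay Pb = 139.5 − 66 = 73.5; x' = -209 + 7·139.5 = 767.5.
Government outlay = subsidy × quantity = 66 × 767.5 = 50655.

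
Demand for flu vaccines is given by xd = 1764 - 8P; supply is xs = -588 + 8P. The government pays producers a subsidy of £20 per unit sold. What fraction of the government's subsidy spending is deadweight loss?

Pre-subsidy: 1764 - 8P = -588 + 8P gives P* = 147, x* = 588.
With the subsidy, sellers receive Ps = Pb + 20 for each unit, where Pb is the price buyers pay.
Supply in terms of Pb becomes xs = -588 + 8(Pb + 20) = -428 + 8Pb. Setting this equal to demand: 1764 - 8Pb = -428 + 8Pb, so Pb = 137.
Sellers receive Ps = 137 + 20 = 157; x' = 1764 − 8·137 = 668.
ΔCS = ½(588 + 668)(147 − 137) = 6280; ΔPS = ½(588 + 668)(157 − 147) = 6280.
Government spending = 20 × 668 = 13360.
DWL = ½ × 20 × (668 − 588) = 800; fraction = 800 / 13360 = 10/167.

DWL / government spending = 10/167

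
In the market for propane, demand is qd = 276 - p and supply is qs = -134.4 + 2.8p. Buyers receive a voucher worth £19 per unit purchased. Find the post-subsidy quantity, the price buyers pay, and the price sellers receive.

q' = 182; buyers pay £94; sellers receive £113

Pre-subsidy: 276 - p = -134.4 + 2.8p gives p* = 108, q* = 168.
With the rebate, buyers effectively pay pb = ps − 19, where ps is the price sellers receive.
Demand in terms of ps becomes qd = 276 − 1(ps − 19) = 295 - ps. Setting this equal to supply: 295 - ps = -134.4 + 2.8ps, so ps = 113.
Buyers pay pb = 113 − 19 = 94; q' = -134.4 + 2.8·113 = 182.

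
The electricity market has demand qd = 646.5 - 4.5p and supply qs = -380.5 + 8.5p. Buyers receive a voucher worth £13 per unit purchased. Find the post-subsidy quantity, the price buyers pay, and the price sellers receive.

Pre-subsidy: 646.5 - 4.5p = -380.5 + 8.5p gives p* = 79, q* = 291.
With the rebate, buyers effectively pay pb = ps − 13, where ps is the price sellers receive.
Demand in terms of ps becomes qd = 646.5 − 4.5(ps − 13) = 705 - 4.5ps. Setting this equal to supply: 705 - 4.5ps = -380.5 + 8.5ps, so ps = 83.5.
Buyers pay pb = 83.5 − 13 = 70.5; q' = -380.5 + 8.5·83.5 = 329.25.

q' = 329.25; buyers pay £70.5; sellers receive £83.5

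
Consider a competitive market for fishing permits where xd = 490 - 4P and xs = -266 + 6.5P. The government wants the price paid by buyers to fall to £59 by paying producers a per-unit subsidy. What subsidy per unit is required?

Required subsidy s = £21 per unit

At a buyer price of 59, quantity demanded is 490 − 4·59 = 254.
Sellers supply 254 only when they receive Ps with -266 + 6.5·Ps = 254, i.e. Ps = 80.
s = Ps − Pb = 80 − 59 = 21.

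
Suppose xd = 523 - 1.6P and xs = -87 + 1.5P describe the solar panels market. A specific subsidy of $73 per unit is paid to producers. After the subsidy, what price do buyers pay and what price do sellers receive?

Pre-subsidy: 523 - 1.6P = -87 + 1.5P gives P* = 6100/31, x* = 6453/31.
With the subsidy, sellers receive Ps = Pb + 73 for each unit, where Pb is the price buyers pay.
Supply in terms of Pb becomes xs = -87 + 1.5(Pb + 73) = 22.5 + 1.5Pb. Setting this equal to demand: 523 - 1.6Pb = 22.5 + 1.5Pb, so Pb = 5005/31.
Sellers receive Ps = 5005/31 + 73 = 7268/31; x' = 523 − 1.6·(5005/31) = 8205/31.

Buyers pay 5005/31; sellers receive 7268/31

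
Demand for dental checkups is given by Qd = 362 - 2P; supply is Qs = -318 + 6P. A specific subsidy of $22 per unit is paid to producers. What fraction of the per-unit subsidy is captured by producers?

Pre-subsidy: 362 - 2P = -318 + 6P gives P* = 85, Q* = 192.
With the subsidy, sellers receive Ps = Pb + 22 for each unit, where Pb is the price buyers pay.
Supply in terms of Pb becomes Qs = -318 + 6(Pb + 22) = -186 + 6Pb. Setting this equal to demand: 362 - 2Pb = -186 + 6Pb, so Pb = 68.5.
Sellers receive Ps = 68.5 + 22 = 90.5; Q' = 362 − 2·68.5 = 225.
Buyers' price falls by P* − Pb = 85 − 68.5 = 16.5; sellers' price rises by Ps − P* = 90.5 − 85 = 5.5.
So producers capture 5.5/22 = 0.25 of each unit of subsidy.

Producer share = 0.25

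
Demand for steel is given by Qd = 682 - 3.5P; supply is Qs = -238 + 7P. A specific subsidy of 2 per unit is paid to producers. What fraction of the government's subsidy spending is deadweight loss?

Pre-subsidy: 682 - 3.5P = -238 + 7P gives P* = 1840/21, Q* = 1126/3.
With the subsidy, sellers receive Ps = Pb + 2 for each unit, where Pb is the price buyers pay.
Supply in terms of Pb becomes Qs = -238 + 7(Pb + 2) = -224 + 7Pb. Setting this equal to demand: 682 - 3.5Pb = -224 + 7Pb, so Pb = 604/7.
Sellers receive Ps = 604/7 + 2 = 618/7; Q' = 682 − 3.5·(604/7) = 380.
ΔCS = ½(1126/3 + 380)(1840/21 − 604/7) = 4532/9; ΔPS = ½(1126/3 + 380)(618/7 − 1840/21) = 2266/9.
Government spending = 2 × 380 = 760.
DWL = ½ × 2 × (380 − 1126/3) = 14/3; fraction = (14/3) / 760 = 7/1140.

DWL / government spending = 7/1140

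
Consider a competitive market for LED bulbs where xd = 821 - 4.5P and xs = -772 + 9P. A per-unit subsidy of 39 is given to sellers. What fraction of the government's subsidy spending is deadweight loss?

Pre-subsidy: 821 - 4.5P = -772 + 9P gives P* = 118, x* = 290.
With the subsidy, sellers receive Ps = Pb + 39 for each unit, where Pb is the price buyers pay.
Supply in terms of Pb becomes xs = -772 + 9(Pb + 39) = -421 + 9Pb. Setting this equal to demand: 821 - 4.5Pb = -421 + 9Pb, so Pb = 92.
Sellers receive Ps = 92 + 39 = 131; x' = 821 − 4.5·92 = 407.
ΔCS = ½(290 + 407)(118 − 92) = 9061; ΔPS = ½(290 + 407)(131 − 118) = 4530.5.
Government spending = 39 × 407 = 15873.
DWL = ½ × 39 × (407 − 290) = 2281.5; fraction = 2281.5 / 15873 = 117/814.

DWL / government spending = 117/814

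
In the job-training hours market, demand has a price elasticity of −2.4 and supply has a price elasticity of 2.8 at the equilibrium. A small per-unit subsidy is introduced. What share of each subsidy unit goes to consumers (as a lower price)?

Consumer share = 7/13

For a small subsidy around the equilibrium, the benefit split depends on the relative slopes, which at a point are proportional to the elasticities.
Buyer share = εs/(εs + |εd|) = 2.8/(2.8 + 2.4) = 7/13; seller share = |εd|/(εs + |εd|) = 6/13.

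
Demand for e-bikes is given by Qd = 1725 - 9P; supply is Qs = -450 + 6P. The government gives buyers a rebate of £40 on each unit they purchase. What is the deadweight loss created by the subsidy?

Deadweight loss = £2880

Pre-subsidy: 1725 - 9P = -450 + 6P gives P* = 145, Q* = 420.
With the rebate, buyers effectively pay Pb = Ps − 40, where Ps is the price sellers receive.
Demand in terms of Ps becomes Qd = 1725 − 9(Ps − 40) = 2085 - 9Ps. Setting this equal to supply: 2085 - 9Ps = -450 + 6Ps, so Ps = 169.
Buyers pay Pb = 169 − 40 = 129; Q' = -450 + 6·169 = 564.
The subsidy expands output by 564 − 420 = 144 past the efficient level; on those units the gap between marginal cost and willingness to pay runs from 0 up to 40.
DWL = ½ × 40 × 144 = 2880.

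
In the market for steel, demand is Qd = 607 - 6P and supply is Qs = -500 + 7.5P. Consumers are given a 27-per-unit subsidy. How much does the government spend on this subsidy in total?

Government cost = 5535

Pre-subsidy: 607 - 6P = -500 + 7.5P gives P* = 82, Q* = 115.
With the rebate, buyers effectively pay Pb = Ps − 27, where Ps is the price sellers receive.
Demand in terms of Ps becomes Qd = 607 − 6(Ps − 27) = 769 - 6Ps. Setting this equal to supply: 769 - 6Ps = -500 + 7.5Ps, so Ps = 94.
Buyers pay Pb = 94 − 27 = 67; Q' = -500 + 7.5·94 = 205.
Government outlay = subsidy × quantity = 27 × 205 = 5535.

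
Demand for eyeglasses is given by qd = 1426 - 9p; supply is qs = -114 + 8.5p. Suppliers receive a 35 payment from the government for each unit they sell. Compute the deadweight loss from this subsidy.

Pre-subsidy: 1426 - 9p = -114 + 8.5p gives p* = 88, q* = 634.
With the subsidy, sellers receive ps = pb + 35 for each unit, where pb is the price buyers pay.
Supply in terms of pb becomes qs = -114 + 8.5(pb + 35) = 183.5 + 8.5pb. Setting this equal to demand: 1426 - 9pb = 183.5 + 8.5pb, so pb = 71.
Sellers receive ps = 71 + 35 = 106; q' = 1426 − 9·71 = 787.
The subsidy expands output by 787 − 634 = 153 past the efficient level; on those units the gap between marginal cost and willingness to pay runs from 0 up to 35.
DWL = ½ × 35 × 153 = 2677.5.

Deadweight loss = 2677.5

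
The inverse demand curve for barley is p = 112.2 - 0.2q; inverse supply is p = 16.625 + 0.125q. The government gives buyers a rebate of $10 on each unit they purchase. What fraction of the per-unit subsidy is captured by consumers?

Consumer share = 8/13

Pre-subsidy: 112.2 - 0.2q = 16.625 + 0.125q gives q* = 3823/13 and p* = 694/13.
With the rebate, buyers effectively pay pb = ps − 10, where ps is the price sellers receive.
On the curves, pb = 112.2 - 0.2q and ps = 16.625 + 0.125q; the wedge ps − pb = 10 gives 16.625 + 0.125q − (112.2 - 0.2q) = 10, so q' = 4223/13.
Then pb = 112.2 − 0.2·(4223/13) = 614/13 and ps = 16.625 + 0.125·(4223/13) = 744/13.
Buyers' price falls by p* − pb = 694/13 − 614/13 = 80/13; sellers' price rises by ps − p* = 744/13 − 694/13 = 50/13.
So consumers capture (80/13)/10 = 8/13 of each unit of subsidy.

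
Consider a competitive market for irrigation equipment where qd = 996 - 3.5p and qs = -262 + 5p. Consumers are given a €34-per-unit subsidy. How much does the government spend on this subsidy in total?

Government cost = €18632

Pre-subsidy: 996 - 3.5p = -262 + 5p gives p* = 148, q* = 478.
With the rebate, buyers effectively pay pb = ps − 34, where ps is the price sellers receive.
Demand in terms of ps becomes qd = 996 − 3.5(ps − 34) = 1115 - 3.5ps. Setting this equal to supply: 1115 - 3.5ps = -262 + 5ps, so ps = 162.
Buyers pay pb = 162 − 34 = 128; q' = -262 + 5·162 = 548.
Government outlay = subsidy × quantity = 34 × 548 = 18632.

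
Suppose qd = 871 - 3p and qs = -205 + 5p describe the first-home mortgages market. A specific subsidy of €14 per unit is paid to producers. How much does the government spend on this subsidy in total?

Government cost = €6912.5

Pre-subsidy: 871 - 3p = -205 + 5p gives p* = 134.5, q* = 467.5.
With the subsidy, sellers receive ps = pb + 14 for each unit, where pb is the price buyers pay.
Supply in terms of pb becomes qs = -205 + 5(pb + 14) = -135 + 5pb. Setting this equal to demand: 871 - 3pb = -135 + 5pb, so pb = 125.75.
Sellers receive ps = 125.75 + 14 = 139.75; q' = 871 − 3·125.75 = 493.75.
Government outlay = subsidy × quantity = 14 × 493.75 = 6912.5.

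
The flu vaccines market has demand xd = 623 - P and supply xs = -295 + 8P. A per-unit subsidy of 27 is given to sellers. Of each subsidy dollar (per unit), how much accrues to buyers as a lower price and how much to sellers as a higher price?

Buyers gain 24 per unit; sellers gain 3 per unit

Pre-subsidy: 623 - P = -295 + 8P gives P* = 102, x* = 521.
With the subsidy, sellers receive Ps = Pb + 27 for each unit, where Pb is the price buyers pay.
Supply in terms of Pb becomes xs = -295 + 8(Pb + 27) = -79 + 8Pb. Setting this equal to demand: 623 - Pb = -79 + 8Pb, so Pb = 78.
Sellers receive Ps = 78 + 27 = 105; x' = 623 − 1·78 = 545.
Buyers' price falls by P* − Pb = 102 − 78 = 24; sellers' price rises by Ps − P* = 105 − 102 = 3.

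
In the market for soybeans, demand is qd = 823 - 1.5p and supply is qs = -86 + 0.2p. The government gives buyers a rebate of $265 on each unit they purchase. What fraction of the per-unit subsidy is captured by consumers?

Consumer share = 2/17

Pre-subsidy: 823 - 1.5p = -86 + 0.2p gives p* = 9090/17, q* = 356/17.
With the rebate, buyers effectively pay pb = ps − 265, where ps is the price sellers receive.
Demand in terms of ps becomes qd = 823 − 1.5(ps − 265) = 1220.5 - 1.5ps. Setting this equal to supply: 1220.5 - 1.5ps = -86 + 0.2ps, so ps = 13065/17.
Buyers pay pb = 13065/17 − 265 = 8560/17; q' = -86 + 0.2·(13065/17) = 1151/17.
Buyers' price falls by p* − pb = 9090/17 − 8560/17 = 530/17; sellers' price rises by ps − p* = 13065/17 − 9090/17 = 3975/17.
So consumers capture (530/17)/265 = 2/17 of each unit of subsidy.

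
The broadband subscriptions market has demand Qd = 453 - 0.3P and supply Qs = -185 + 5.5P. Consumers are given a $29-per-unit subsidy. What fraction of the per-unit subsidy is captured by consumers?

Pre-subsidy: 453 - 0.3P = -185 + 5.5P gives P* = 110, Q* = 420.
With the rebate, buyers effectively pay Pb = Ps − 29, where Ps is the price sellers receive.
Demand in terms of Ps becomes Qd = 453 − 0.3(Ps − 29) = 461.7 - 0.3Ps. Setting this equal to supply: 461.7 - 0.3Ps = -185 + 5.5Ps, so Ps = 111.5.
Buyers pay Pb = 111.5 − 29 = 82.5; Q' = -185 + 5.5·111.5 = 428.25.
Buyers' price falls by P* − Pb = 110 − 82.5 = 27.5; sellers' price rises by Ps − P* = 111.5 − 110 = 1.5.
So consumers capture 27.5/29 = 55/58 of each unit of subsidy.

Consumer share = 55/58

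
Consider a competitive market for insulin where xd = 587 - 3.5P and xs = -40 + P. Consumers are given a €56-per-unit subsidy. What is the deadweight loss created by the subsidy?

Pre-subsidy: 587 - 3.5P = -40 + P gives P* = 418/3, x* = 298/3.
With the rebate, buyers effectively pay Pb = Ps − 56, where Ps is the price sellers receive.
Demand in terms of Ps becomes xd = 587 − 3.5(Ps − 56) = 783 - 3.5Ps. Setting this equal to supply: 783 - 3.5Ps = -40 + Ps, so Ps = 1646/9.
Buyers pay Pb = 1646/9 − 56 = 1142/9; x' = -40 + 1·(1646/9) = 1286/9.
The subsidy expands output by 1286/9 − 298/3 = 392/9 past the efficient level; on those units the gap between marginal cost and willingness to pay runs from 0 up to 56.
DWL = ½ × 56 × 392/9 = 10976/9.

Deadweight loss = 10976/9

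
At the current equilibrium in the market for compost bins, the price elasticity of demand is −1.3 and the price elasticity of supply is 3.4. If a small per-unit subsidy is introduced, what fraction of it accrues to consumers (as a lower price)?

Consumer share = 34/47

For a small subsidy around the equilibrium, the benefit split depends on the relative slopes, which at a point are proportional to the elasticities.
Buyer share = εs/(εs + |εd|) = 3.4/(3.4 + 1.3) = 34/47; seller share = |εd|/(εs + |εd|) = 13/47.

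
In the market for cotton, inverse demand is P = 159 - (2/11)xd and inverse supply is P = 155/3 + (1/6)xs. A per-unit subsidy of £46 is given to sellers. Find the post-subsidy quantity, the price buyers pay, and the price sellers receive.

Pre-subsidy: 159 - (2/11)x = 155/3 + (1/6)x gives x* = 308 and P* = 103.
With the subsidy, sellers receive Ps = Pb + 46 for each unit, where Pb is the price buyers pay.
On the curves, Pb = 159 - (2/11)x and Ps = 155/3 + (1/6)x; the wedge Ps − Pb = 46 gives 155/3 + (1/6)x − (159 - (2/11)x) = 46, so x' = 440.
Then Pb = 159 − (2/11)·440 = 79 and Ps = 155/3 + (1/6)·440 = 125.

x' = 440; buyers pay £79; sellers receive £125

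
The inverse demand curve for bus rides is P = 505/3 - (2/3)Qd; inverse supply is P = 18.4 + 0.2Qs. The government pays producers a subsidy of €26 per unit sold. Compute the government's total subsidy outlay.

Government cost = €5278

Pre-subsidy: 505/3 - (2/3)Q = 18.4 + 0.2Q gives Q* = 173 and P* = 53.
With the subsidy, sellers receive Ps = Pb + 26 for each unit, where Pb is the price buyers pay.
On the curves, Pb = 505/3 - (2/3)Q and Ps = 18.4 + 0.2Q; the wedge Ps − Pb = 26 gives 18.4 + 0.2Q − (505/3 - (2/3)Q) = 26, so Q' = 203.
Then Pb = 505/3 − (2/3)·203 = 33 and Ps = 18.4 + 0.2·203 = 59.
Government outlay = subsidy × quantity = 26 × 203 = 5278.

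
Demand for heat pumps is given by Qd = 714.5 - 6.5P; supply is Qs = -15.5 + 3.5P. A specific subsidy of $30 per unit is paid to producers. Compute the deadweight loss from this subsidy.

Deadweight loss = $1023.75

Pre-subsidy: 714.5 - 6.5P = -15.5 + 3.5P gives P* = 73, Q* = 240.
With the subsidy, sellers receive Ps = Pb + 30 for each unit, where Pb is the price buyers pay.
Supply in terms of Pb becomes Qs = -15.5 + 3.5(Pb + 30) = 89.5 + 3.5Pb. Setting this equal to demand: 714.5 - 6.5Pb = 89.5 + 3.5Pb, so Pb = 62.5.
Sellers receive Ps = 62.5 + 30 = 92.5; Q' = 714.5 − 6.5·62.5 = 308.25.
The subsidy expands output by 308.25 − 240 = 68.25 past the efficient level; on those units the gap between marginal cost and willingness to pay runs from 0 up to 30.
DWL = ½ × 30 × 68.25 = 1023.75.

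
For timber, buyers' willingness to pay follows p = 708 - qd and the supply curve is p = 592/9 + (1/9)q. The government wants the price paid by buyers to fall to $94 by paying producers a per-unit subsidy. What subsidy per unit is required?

At a buyer price of 94, quantity demanded is 708 − 1·94 = 614.
Sellers supply 614 only when they receive ps = 592/9 + (1/9)·614 = 134.
s = ps − pb = 134 − 94 = 40.

Required subsidy s = $40 per unit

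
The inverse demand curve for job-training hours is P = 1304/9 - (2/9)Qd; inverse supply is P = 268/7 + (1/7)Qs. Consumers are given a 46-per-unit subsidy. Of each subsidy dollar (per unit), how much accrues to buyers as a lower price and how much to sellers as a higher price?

Buyers gain 28 per unit; sellers gain 18 per unit

Pre-subsidy: 1304/9 - (2/9)Q = 268/7 + (1/7)Q gives Q* = 292 and P* = 80.
With the rebate, buyers effectively pay Pb = Ps − 46, where Ps is the price sellers receive.
On the curves, Pb = 1304/9 - (2/9)Q and Ps = 268/7 + (1/7)Q; the wedge Ps − Pb = 46 gives 268/7 + (1/7)Q − (1304/9 - (2/9)Q) = 46, so Q' = 418.
Then Pb = 1304/9 − (2/9)·418 = 52 and Ps = 268/7 + (1/7)·418 = 98.
Buyers' price falls by P* − Pb = 80 − 52 = 28; sellers' price rises by Ps − P* = 98 − 80 = 18.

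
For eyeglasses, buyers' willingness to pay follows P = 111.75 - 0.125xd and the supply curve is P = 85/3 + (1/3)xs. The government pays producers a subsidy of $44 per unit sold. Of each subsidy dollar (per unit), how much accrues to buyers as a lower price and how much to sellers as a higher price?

Pre-subsidy: 111.75 - 0.125x = 85/3 + (1/3)x gives x* = 182 and P* = 89.
With the subsidy, sellers receive Ps = Pb + 44 for each unit, where Pb is the price buyers pay.
On the curves, Pb = 111.75 - 0.125x and Ps = 85/3 + (1/3)x; the wedge Ps − Pb = 44 gives 85/3 + (1/3)x − (111.75 - 0.125x) = 44, so x' = 278.
Then Pb = 111.75 − 0.125·278 = 77 and Ps = 85/3 + (1/3)·278 = 121.
Buyers' price falls by P* − Pb = 89 − 77 = 12; sellers' price rises by Ps − P* = 121 − 89 = 32.

Buyers gain $12 per unit; sellers gain $32 per unit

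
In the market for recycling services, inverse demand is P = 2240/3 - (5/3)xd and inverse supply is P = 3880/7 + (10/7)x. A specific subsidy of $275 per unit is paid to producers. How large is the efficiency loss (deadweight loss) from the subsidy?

Pre-subsidy: 2240/3 - (5/3)x = 3880/7 + (10/7)x gives x* = 808/13 and P* = 8360/13.
With the subsidy, sellers receive Ps = Pb + 275 for each unit, where Pb is the price buyers pay.
On the curves, Pb = 2240/3 - (5/3)x and Ps = 3880/7 + (10/7)x; the wedge Ps − Pb = 275 gives 3880/7 + (10/7)x − (2240/3 - (5/3)x) = 275, so x' = 151.
Then Pb = 2240/3 − (5/3)·151 = 495 and Ps = 3880/7 + (10/7)·151 = 770.
The subsidy expands output by 151 − 808/13 = 1155/13 past the efficient level; on those units the gap between marginal cost and willingness to pay runs from 0 up to 275.
DWL = ½ × 275 × 1155/13 = 317625/26.

Deadweight loss = 317625/26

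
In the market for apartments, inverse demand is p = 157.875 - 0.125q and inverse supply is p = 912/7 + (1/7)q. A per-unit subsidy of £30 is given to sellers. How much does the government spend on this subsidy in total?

Pre-subsidy: 157.875 - 0.125q = 912/7 + (1/7)q gives q* = 103 and p* = 145.
With the subsidy, sellers receive ps = pb + 30 for each unit, where pb is the price buyers pay.
On the curves, pb = 157.875 - 0.125q and ps = 912/7 + (1/7)q; the wedge ps − pb = 30 gives 912/7 + (1/7)q − (157.875 - 0.125q) = 30, so q' = 215.
Then pb = 157.875 − 0.125·215 = 131 and ps = 912/7 + (1/7)·215 = 161.
Government outlay = subsidy × quantity = 30 × 215 = 6450.

Government cost = £6450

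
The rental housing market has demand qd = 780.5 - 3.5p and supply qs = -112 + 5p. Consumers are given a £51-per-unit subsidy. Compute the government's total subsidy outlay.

Government cost = £26418

Pre-subsidy: 780.5 - 3.5p = -112 + 5p gives p* = 105, q* = 413.
With the rebate, buyers effectively pay pb = ps − 51, where ps is the price sellers receive.
Demand in terms of ps becomes qd = 780.5 − 3.5(ps − 51) = 959 - 3.5ps. Setting this equal to supply: 959 - 3.5ps = -112 + 5ps, so ps = 126.
Buyers pay pb = 126 − 51 = 75; q' = -112 + 5·126 = 518.
Government outlay = subsidy × quantity = 51 × 518 = 26418.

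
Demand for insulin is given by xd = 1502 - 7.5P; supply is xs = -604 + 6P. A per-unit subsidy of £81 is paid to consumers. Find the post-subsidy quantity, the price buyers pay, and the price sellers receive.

Pre-subsidy: 1502 - 7.5P = -604 + 6P gives P* = 156, x* = 332.
With the rebate, buyers effectively pay Pb = Ps − 81, where Ps is the price sellers receive.
Demand in terms of Ps becomes xd = 1502 − 7.5(Ps − 81) = 2109.5 - 7.5Ps. Setting this equal to supply: 2109.5 - 7.5Ps = -604 + 6Ps, so Ps = 201.
Buyers pay Pb = 201 − 81 = 120; x' = -604 + 6·201 = 602.

x' = 602; buyers pay £120; sellers receive £201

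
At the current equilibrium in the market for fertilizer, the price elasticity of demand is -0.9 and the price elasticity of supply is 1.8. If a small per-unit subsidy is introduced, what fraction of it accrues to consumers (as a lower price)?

For a small subsidy around the equilibrium, the benefit split depends on the relative slopes, which at a point are proportional to the elasticities.
Buyer share = εs/(εs + |εd|) = 1.8/(1.8 + 0.9) = 2/3; seller share = |εd|/(εs + |εd|) = 1/3.

Consumer share = 2/3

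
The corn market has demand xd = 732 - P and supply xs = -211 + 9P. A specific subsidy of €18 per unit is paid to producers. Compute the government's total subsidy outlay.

Government cost = €11770.2

Pre-subsidy: 732 - P = -211 + 9P gives P* = 94.3, x* = 637.7.
With the subsidy, sellers receive Ps = Pb + 18 for each unit, where Pb is the price buyers pay.
Supply in terms of Pb becomes xs = -211 + 9(Pb + 18) = -49 + 9Pb. Setting this equal to demand: 732 - Pb = -49 + 9Pb, so Pb = 78.1.
Sellers receive Ps = 78.1 + 18 = 96.1; x' = 732 − 1·78.1 = 653.9.
Government outlay = subsidy × quantity = 18 × 653.9 = 11770.2.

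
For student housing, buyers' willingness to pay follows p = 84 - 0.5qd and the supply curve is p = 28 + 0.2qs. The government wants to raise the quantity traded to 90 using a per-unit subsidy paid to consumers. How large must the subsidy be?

At q = 90, from the demand curve buyers pay pb = 84 − 0.5·90 = 39; from the supply curve sellers need ps = 28 + 0.2·90 = 46.
The subsidy must fill the gap: s = ps − pb = 46 − 39 = 7.

Required subsidy s = 7 per unit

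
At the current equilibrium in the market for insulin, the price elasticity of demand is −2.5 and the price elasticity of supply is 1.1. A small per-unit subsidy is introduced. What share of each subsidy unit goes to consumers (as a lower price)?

For a small subsidy around the equilibrium, the benefit split depends on the relative slopes, which at a point are proportional to the elasticities.
Buyer share = εs/(εs + |εd|) = 1.1/(1.1 + 2.5) = 11/36; seller share = |εd|/(εs + |εd|) = 25/36.

Consumer share = 11/36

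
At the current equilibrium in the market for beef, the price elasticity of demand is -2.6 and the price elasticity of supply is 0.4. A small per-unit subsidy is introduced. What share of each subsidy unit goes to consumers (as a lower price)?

For a small subsidy around the equilibrium, the benefit split depends on the relative slopes, which at a point are proportional to the elasticities.
Buyer share = εs/(εs + |εd|) = 0.4/(0.4 + 2.6) = 2/15; seller share = |εd|/(εs + |εd|) = 13/15.

Consumer share = 2/15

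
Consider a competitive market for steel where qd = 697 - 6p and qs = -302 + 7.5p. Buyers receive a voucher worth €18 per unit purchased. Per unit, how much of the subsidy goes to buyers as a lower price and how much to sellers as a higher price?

Pre-subsidy: 697 - 6p = -302 + 7.5p gives p* = 74, q* = 253.
With the rebate, buyers effectively pay pb = ps − 18, where ps is the price sellers receive.
Demand in terms of ps becomes qd = 697 − 6(ps − 18) = 805 - 6ps. Setting this equal to supply: 805 - 6ps = -302 + 7.5ps, so ps = 82.
Buyers pay pb = 82 − 18 = 64; q' = -302 + 7.5·82 = 313.
Buyers' price falls by p* − pb = 74 − 64 = 10; sellers' price rises by ps − p* = 82 − 74 = 8.

Buyers gain €10 per unit; sellers gain €8 per unit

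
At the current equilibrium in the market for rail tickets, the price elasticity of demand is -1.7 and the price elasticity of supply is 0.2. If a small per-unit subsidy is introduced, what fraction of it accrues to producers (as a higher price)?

For a small subsidy around the equilibrium, the benefit split depends on the relative slopes, which at a point are proportional to the elasticities.
Buyer share = εs/(εs + |εd|) = 0.2/(0.2 + 1.7) = 2/19; seller share = |εd|/(εs + |εd|) = 17/19.
So producers capture 17/19 of the subsidy.

Producer share = 17/19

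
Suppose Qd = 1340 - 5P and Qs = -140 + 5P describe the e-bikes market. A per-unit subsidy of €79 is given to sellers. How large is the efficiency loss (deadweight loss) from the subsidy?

Deadweight loss = €7801.25

Pre-subsidy: 1340 - 5P = -140 + 5P gives P* = 148, Q* = 600.
With the subsidy, sellers receive Ps = Pb + 79 for each unit, where Pb is the price buyers pay.
Supply in terms of Pb becomes Qs = -140 + 5(Pb + 79) = 255 + 5Pb. Setting this equal to demand: 1340 - 5Pb = 255 + 5Pb, so Pb = 108.5.
Sellers receive Ps = 108.5 + 79 = 187.5; Q' = 1340 − 5·108.5 = 797.5.
The subsidy expands output by 797.5 − 600 = 197.5 past the efficient level; on those units the gap between marginal cost and willingness to pay runs from 0 up to 79.
DWL = ½ × 79 × 197.5 = 7801.25.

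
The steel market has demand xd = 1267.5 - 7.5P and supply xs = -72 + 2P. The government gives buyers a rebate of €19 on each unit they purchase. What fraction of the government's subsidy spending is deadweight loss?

DWL / government spending = 0.0625

Pre-subsidy: 1267.5 - 7.5P = -72 + 2P gives P* = 141, x* = 210.
With the rebate, buyers effectively pay Pb = Ps − 19, where Ps is the price sellers receive.
Demand in terms of Ps becomes xd = 1267.5 − 7.5(Ps − 19) = 1410 - 7.5Ps. Setting this equal to supply: 1410 - 7.5Ps = -72 + 2Ps, so Ps = 156.
Buyers pay Pb = 156 − 19 = 137; x' = -72 + 2·156 = 240.
ΔCS = ½(210 + 240)(141 − 137) = 900; ΔPS = ½(210 + 240)(156 − 141) = 3375.
Government spending = 19 × 240 = 4560.
DWL = ½ × 19 × (240 − 210) = 285; fraction = 285 / 4560 = 0.0625.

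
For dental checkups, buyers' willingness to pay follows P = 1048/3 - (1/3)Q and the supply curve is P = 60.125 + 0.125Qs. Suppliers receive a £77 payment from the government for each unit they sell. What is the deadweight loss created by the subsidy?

Pre-subsidy: 1048/3 - (1/3)Q = 60.125 + 0.125Q gives Q* = 631 and P* = 139.
With the subsidy, sellers receive Ps = Pb + 77 for each unit, where Pb is the price buyers pay.
On the curves, Pb = 1048/3 - (1/3)Q and Ps = 60.125 + 0.125Q; the wedge Ps − Pb = 77 gives 60.125 + 0.125Q − (1048/3 - (1/3)Q) = 77, so Q' = 799.
Then Pb = 1048/3 − (1/3)·799 = 83 and Ps = 60.125 + 0.125·799 = 160.
The subsidy expands output by 799 − 631 = 168 past the efficient level; on those units the gap between marginal cost and willingness to pay runs from 0 up to 77.
DWL = ½ × 77 × 168 = 6468.

Deadweight loss = £6468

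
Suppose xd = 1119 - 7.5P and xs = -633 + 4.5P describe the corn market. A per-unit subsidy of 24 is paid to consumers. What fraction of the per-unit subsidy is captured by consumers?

Pre-subsidy: 1119 - 7.5P = -633 + 4.5P gives P* = 146, x* = 24.
With the rebate, buyers effectively pay Pb = Ps − 24, where Ps is the price sellers receive.
Demand in terms of Ps becomes xd = 1119 − 7.5(Ps − 24) = 1299 - 7.5Ps. Setting this equal to supply: 1299 - 7.5Ps = -633 + 4.5Ps, so Ps = 161.
Buyers pay Pb = 161 − 24 = 137; x' = -633 + 4.5·161 = 91.5.
Buyers' price falls by P* − Pb = 146 − 137 = 9; sellers' price rises by Ps − P* = 161 − 146 = 15.
So consumers capture 9/24 = 0.375 of each unit of subsidy.

Consumer share = 0.375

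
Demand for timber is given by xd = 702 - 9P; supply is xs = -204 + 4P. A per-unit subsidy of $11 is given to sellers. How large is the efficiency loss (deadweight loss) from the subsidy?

Pre-subsidy: 702 - 9P = -204 + 4P gives P* = 906/13, x* = 972/13.
With the subsidy, sellers receive Ps = Pb + 11 for each unit, where Pb is the price buyers pay.
Supply in terms of Pb becomes xs = -204 + 4(Pb + 11) = -160 + 4Pb. Setting this equal to demand: 702 - 9Pb = -160 + 4Pb, so Pb = 862/13.
Sellers receive Ps = 862/13 + 11 = 1005/13; x' = 702 − 9·(862/13) = 1368/13.
The subsidy expands output by 1368/13 − 972/13 = 396/13 past the efficient level; on those units the gap between marginal cost and willingness to pay runs from 0 up to 11.
DWL = ½ × 11 × 396/13 = 2178/13.

Deadweight loss = 2178/13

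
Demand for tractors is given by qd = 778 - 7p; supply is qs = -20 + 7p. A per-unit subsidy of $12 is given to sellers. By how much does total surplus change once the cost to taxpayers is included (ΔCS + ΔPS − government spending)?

Net change in total surplus = -$252

Pre-subsidy: 778 - 7p = -20 + 7p gives p* = 57, q* = 379.
With the subsidy, sellers receive ps = pb + 12 for each unit, where pb is the price buyers pay.
Supply in terms of pb becomes qs = -20 + 7(pb + 12) = 64 + 7pb. Setting this equal to demand: 778 - 7pb = 64 + 7pb, so pb = 51.
Sellers receive ps = 51 + 12 = 63; q' = 778 − 7·51 = 421.
ΔCS = ½(379 + 421)(57 − 51) = 2400; ΔPS = ½(379 + 421)(63 − 57) = 2400.
Government spending = 12 × 421 = 5052.
Net change = 2400 + 2400 − 5052 = -252. The loss equals the DWL triangle ½·12·42.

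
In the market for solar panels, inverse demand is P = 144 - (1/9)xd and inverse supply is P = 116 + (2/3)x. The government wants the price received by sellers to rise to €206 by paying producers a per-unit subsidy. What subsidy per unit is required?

Required subsidy s = €77 per unit

At a seller price of 206, quantity supplied is -174 + 1.5·206 = 135.
Buyers absorb 135 only when they pay Pb = 144 − (1/9)·135 = 129.
s = Ps − Pb = 206 − 129 = 77.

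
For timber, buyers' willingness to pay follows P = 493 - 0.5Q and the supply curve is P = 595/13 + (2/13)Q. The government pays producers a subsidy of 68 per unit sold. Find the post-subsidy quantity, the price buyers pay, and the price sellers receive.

Q' = 788; buyers pay 99; sellers receive 167

Pre-subsidy: 493 - 0.5Q = 595/13 + (2/13)Q gives Q* = 684 and P* = 151.
With the subsidy, sellers receive Ps = Pb + 68 for each unit, where Pb is the price buyers pay.
On the curves, Pb = 493 - 0.5Q and Ps = 595/13 + (2/13)Q; the wedge Ps − Pb = 68 gives 595/13 + (2/13)Q − (493 - 0.5Q) = 68, so Q' = 788.
Then Pb = 493 − 0.5·788 = 99 and Ps = 595/13 + (2/13)·788 = 167.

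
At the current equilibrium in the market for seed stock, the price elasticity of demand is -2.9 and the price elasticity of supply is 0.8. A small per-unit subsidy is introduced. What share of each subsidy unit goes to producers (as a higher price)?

For a small subsidy around the equilibrium, the benefit split depends on the relative slopes, which at a point are proportional to the elasticities.
Buyer share = εs/(εs + |εd|) = 0.8/(0.8 + 2.9) = 8/37; seller share = |εd|/(εs + |εd|) = 29/37.
So producers capture 29/37 of the subsidy.

Producer share = 29/37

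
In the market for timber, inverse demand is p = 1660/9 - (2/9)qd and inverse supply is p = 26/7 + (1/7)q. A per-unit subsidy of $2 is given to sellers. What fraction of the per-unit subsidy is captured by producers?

Producer share = 9/23

Pre-subsidy: 1660/9 - (2/9)q = 26/7 + (1/7)q gives q* = 11386/23 and p* = 1712/23.
With the subsidy, sellers receive ps = pb + 2 for each unit, where pb is the price buyers pay.
On the curves, pb = 1660/9 - (2/9)q and ps = 26/7 + (1/7)q; the wedge ps − pb = 2 gives 26/7 + (1/7)q − (1660/9 - (2/9)q) = 2, so q' = 11512/23.
Then pb = 1660/9 − (2/9)·(11512/23) = 1684/23 and ps = 26/7 + (1/7)·(11512/23) = 1730/23.
Buyers' price falls by p* − pb = 1712/23 − 1684/23 = 28/23; sellers' price rises by ps − p* = 1730/23 − 1712/23 = 18/23.
So producers capture (18/23)/2 = 9/23 of each unit of subsidy.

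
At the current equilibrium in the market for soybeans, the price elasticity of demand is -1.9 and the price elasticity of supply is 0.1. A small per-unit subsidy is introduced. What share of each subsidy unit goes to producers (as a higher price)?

For a small subsidy around the equilibrium, the benefit split depends on the relative slopes, which at a point are proportional to the elasticities.
Buyer share = εs/(εs + |εd|) = 0.1/(0.1 + 1.9) = 0.05; seller share = |εd|/(εs + |εd|) = 0.95.
So producers capture 0.95 of the subsidy.

Producer share = 0.95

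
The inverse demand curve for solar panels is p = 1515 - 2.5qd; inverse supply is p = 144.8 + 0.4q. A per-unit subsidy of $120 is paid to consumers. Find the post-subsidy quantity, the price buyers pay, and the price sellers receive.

q' = 14902/29; buyers pay 6680/29; sellers receive 10160/29

Pre-subsidy: 1515 - 2.5q = 144.8 + 0.4q gives q* = 13702/29 and p* = 9680/29.
With the rebate, buyers effectively pay pb = ps − 120, where ps is the price sellers receive.
On the curves, pb = 1515 - 2.5q and ps = 144.8 + 0.4q; the wedge ps − pb = 120 gives 144.8 + 0.4q − (1515 - 2.5q) = 120, so q' = 14902/29.
Then pb = 1515 − 2.5·(14902/29) = 6680/29 and ps = 144.8 + 0.4·(14902/29) = 10160/29.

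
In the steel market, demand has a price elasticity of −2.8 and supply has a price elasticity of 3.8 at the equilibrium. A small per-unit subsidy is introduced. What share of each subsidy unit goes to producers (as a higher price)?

Producer share = 14/33

For a small subsidy around the equilibrium, the benefit split depends on the relative slopes, which at a point are proportional to the elasticities.
Buyer share = εs/(εs + |εd|) = 3.8/(3.8 + 2.8) = 19/33; seller share = |εd|/(εs + |εd|) = 14/33.
So producers capture 14/33 of the subsidy.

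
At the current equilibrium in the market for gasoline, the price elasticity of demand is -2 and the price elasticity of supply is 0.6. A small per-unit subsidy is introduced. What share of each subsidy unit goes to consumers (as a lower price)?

Consumer share = 3/13

For a small subsidy around the equilibrium, the benefit split depends on the relative slopes, which at a point are proportional to the elasticities.
Buyer share = εs/(εs + |εd|) = 0.6/(0.6 + 2) = 3/13; seller share = |εd|/(εs + |εd|) = 10/13.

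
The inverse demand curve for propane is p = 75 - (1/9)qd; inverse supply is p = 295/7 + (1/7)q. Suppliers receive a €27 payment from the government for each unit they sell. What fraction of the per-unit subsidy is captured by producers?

Pre-subsidy: 75 - (1/9)q = 295/7 + (1/7)q gives q* = 129.375 and p* = 60.625.
With the subsidy, sellers receive ps = pb + 27 for each unit, where pb is the price buyers pay.
On the curves, pb = 75 - (1/9)q and ps = 295/7 + (1/7)q; the wedge ps − pb = 27 gives 295/7 + (1/7)q − (75 - (1/9)q) = 27, so q' = 235.6875.
Then pb = 75 − (1/9)·235.6875 = 48.8125 and ps = 295/7 + (1/7)·235.6875 = 75.8125.
Buyers' price falls by p* − pb = 60.625 − 48.8125 = 11.8125; sellers' price rises by ps − p* = 75.8125 − 60.625 = 15.1875.
So producers capture 15.1875/27 = 0.5625 of each unit of subsidy.

Producer share = 0.5625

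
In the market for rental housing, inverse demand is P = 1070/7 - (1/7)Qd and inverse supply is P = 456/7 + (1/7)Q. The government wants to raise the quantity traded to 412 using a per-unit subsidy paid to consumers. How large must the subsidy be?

At Q = 412, from the demand curve buyers pay Pb = 1070/7 − (1/7)·412 = 94; from the supply curve sellers need Ps = 456/7 + (1/7)·412 = 124.
The subsidy must fill the gap: s = Ps − Pb = 124 − 94 = 30.

Required subsidy s = 30 per unit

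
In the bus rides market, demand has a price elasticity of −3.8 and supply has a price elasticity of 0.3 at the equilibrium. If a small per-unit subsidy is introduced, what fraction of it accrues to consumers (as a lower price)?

Consumer share = 3/41

For a small subsidy around the equilibrium, the benefit split depends on the relative slopes, which at a point are proportional to the elasticities.
Buyer share = εs/(εs + |εd|) = 0.3/(0.3 + 3.8) = 3/41; seller share = |εd|/(εs + |εd|) = 38/41.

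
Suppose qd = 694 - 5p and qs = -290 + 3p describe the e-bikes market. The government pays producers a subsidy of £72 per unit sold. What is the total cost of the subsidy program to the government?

Government cost = £15408

Pre-subsidy: 694 - 5p = -290 + 3p gives p* = 123, q* = 79.
With the subsidy, sellers receive ps = pb + 72 for each unit, where pb is the price buyers pay.
Supply in terms of pb becomes qs = -290 + 3(pb + 72) = -74 + 3pb. Setting this equal to demand: 694 - 5pb = -74 + 3pb, so pb = 96.
Sellers receive ps = 96 + 72 = 168; q' = 694 − 5·96 = 214.
Government outlay = subsidy × quantity = 72 × 214 = 15408.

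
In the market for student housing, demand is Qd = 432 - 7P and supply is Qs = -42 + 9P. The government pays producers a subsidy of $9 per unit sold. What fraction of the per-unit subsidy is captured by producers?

Pre-subsidy: 432 - 7P = -42 + 9P gives P* = 29.625, Q* = 224.625.
With the subsidy, sellers receive Ps = Pb + 9 for each unit, where Pb is the price buyers pay.
Supply in terms of Pb becomes Qs = -42 + 9(Pb + 9) = 39 + 9Pb. Setting this equal to demand: 432 - 7Pb = 39 + 9Pb, so Pb = 24.5625.
Sellers receive Ps = 24.5625 + 9 = 33.5625; Q' = 432 − 7·24.5625 = 260.0625.
Buyers' price falls by P* − Pb = 29.625 − 24.5625 = 5.0625; sellers' price rises by Ps − P* = 33.5625 − 29.625 = 3.9375.
So producers capture 3.9375/9 = 0.4375 of each unit of subsidy.

Producer share = 0.4375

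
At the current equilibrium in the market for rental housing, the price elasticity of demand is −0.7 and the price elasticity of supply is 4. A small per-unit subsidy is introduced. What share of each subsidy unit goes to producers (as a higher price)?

For a small subsidy around the equilibrium, the benefit split depends on the relative slopes, which at a point are proportional to the elasticities.
Buyer share = εs/(εs + |εd|) = 4/(4 + 0.7) = 40/47; seller share = |εd|/(εs + |εd|) = 7/47.
So producers capture 7/47 of the subsidy.

Producer share = 7/47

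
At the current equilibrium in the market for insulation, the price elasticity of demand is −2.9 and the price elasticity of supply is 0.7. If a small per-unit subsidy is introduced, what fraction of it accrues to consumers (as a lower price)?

Consumer share = 7/36

For a small subsidy around the equilibrium, the benefit split depends on the relative slopes, which at a point are proportional to the elasticities.
Buyer share = εs/(εs + |εd|) = 0.7/(0.7 + 2.9) = 7/36; seller share = |εd|/(εs + |εd|) = 29/36.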